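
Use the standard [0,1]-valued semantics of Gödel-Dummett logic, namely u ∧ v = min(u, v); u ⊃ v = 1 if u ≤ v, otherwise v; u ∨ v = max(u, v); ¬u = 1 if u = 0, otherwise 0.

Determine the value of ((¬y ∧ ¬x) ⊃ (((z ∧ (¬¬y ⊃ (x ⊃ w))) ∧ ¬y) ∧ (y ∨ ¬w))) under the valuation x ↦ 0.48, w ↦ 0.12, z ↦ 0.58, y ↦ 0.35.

1.00

¬y: Gödel ¬ of 0.35 = 0 (operand ≠ 0)
¬x: Gödel ¬ of 0.48 = 0 (operand ≠ 0)
(¬y ∧ ¬x) = min(0, 0) = 0
¬y: Gödel ¬ of 0.35 = 0 (operand ≠ 0)
¬¬y: Gödel ¬ of 0 = 1 (operand is 0)
(x ⊃ w): 0.48 > 0.12, so result = 0.12
(¬¬y ⊃ (x ⊃ w)): 1 > 0.12, so result = 0.12
(z ∧ (¬¬y ⊃ (x ⊃ w))) = min(0.58, 0.12) = 0.12
¬y: Gödel ¬ of 0.35 = 0 (operand ≠ 0)
((z ∧ (¬¬y ⊃ (x ⊃ w))) ∧ ¬y) = min(0.12, 0) = 0
¬w: Gödel ¬ of 0.12 = 0 (operand ≠ 0)
(y ∨ ¬w) = max(0.35, 0) = 0.35
(((z ∧ (¬¬y ⊃ (x ⊃ w))) ∧ ¬y) ∧ (y ∨ ¬w)) = min(0, 0.35) = 0
((¬y ∧ ¬x) ⊃ (((z ∧ (¬¬y ⊃ (x ⊃ w))) ∧ ¬y) ∧ (y ∨ ¬w))): 0 ≤ 0, so result = 1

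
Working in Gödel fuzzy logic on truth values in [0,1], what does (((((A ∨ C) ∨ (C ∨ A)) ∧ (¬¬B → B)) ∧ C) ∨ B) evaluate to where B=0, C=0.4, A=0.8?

0.40

(A ∨ C) = max(0.8, 0.4) = 0.8
(C ∨ A) = max(0.4, 0.8) = 0.8
((A ∨ C) ∨ (C ∨ A)) = max(0.8, 0.8) = 0.8
¬B: Gödel ¬ of 0 = 1 (operand is 0)
¬¬B: Gödel ¬ of 1 = 0 (operand ≠ 0)
(¬¬B → B): 0 ≤ 0, so result = 1
(((A ∨ C) ∨ (C ∨ A)) ∧ (¬¬B → B)) = min(0.8, 1) = 0.8
((((A ∨ C) ∨ (C ∨ A)) ∧ (¬¬B → B)) ∧ C) = min(0.8, 0.4) = 0.4
(((((A ∨ C) ∨ (C ∨ A)) ∧ (¬¬B → B)) ∧ C) ∨ B) = max(0.4, 0) = 0.4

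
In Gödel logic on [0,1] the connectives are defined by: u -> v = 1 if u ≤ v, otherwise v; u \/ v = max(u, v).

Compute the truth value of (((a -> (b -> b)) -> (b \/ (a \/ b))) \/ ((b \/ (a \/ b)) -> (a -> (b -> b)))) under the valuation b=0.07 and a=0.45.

1.00

(b -> b): 0.07 ≤ 0.07, so result = 1
(a -> (b -> b)): 0.45 ≤ 1, so result = 1
(a \/ b) = max(0.45, 0.07) = 0.45
(b \/ (a \/ b)) = max(0.07, 0.45) = 0.45
((a -> (b -> b)) -> (b \/ (a \/ b))): 1 > 0.45, so result = 0.45
(a \/ b) = max(0.45, 0.07) = 0.45
(b \/ (a \/ b)) = max(0.07, 0.45) = 0.45
(b -> b): 0.07 ≤ 0.07, so result = 1
(a -> (b -> b)): 0.45 ≤ 1, so result = 1
((b \/ (a \/ b)) -> (a -> (b -> b))): 0.45 ≤ 1, so result = 1
(((a -> (b -> b)) -> (b \/ (a \/ b))) \/ ((b \/ (a \/ b)) -> (a -> (b -> b)))) = max(0.45, 1) = 1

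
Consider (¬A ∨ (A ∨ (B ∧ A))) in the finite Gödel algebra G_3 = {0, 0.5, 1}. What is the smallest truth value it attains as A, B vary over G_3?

The minimum is attained at A = 0.5, B = 0:
  ¬A: Gödel ¬ of 0.5 = 0 (operand ≠ 0)
  (B ∧ A) = min(0, 0.5) = 0
  (A ∨ (B ∧ A)) = max(0.5, 0) = 0.5
  (¬A ∨ (A ∨ (B ∧ A))) = max(0, 0.5) = 0.5
Checking all 9 assignments confirms none give a value below 0.50.

0.50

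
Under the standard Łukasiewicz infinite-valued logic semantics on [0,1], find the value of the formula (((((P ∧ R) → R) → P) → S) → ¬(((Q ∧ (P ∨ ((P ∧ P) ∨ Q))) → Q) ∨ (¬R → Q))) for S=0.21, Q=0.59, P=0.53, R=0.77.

0.32

(P ∧ R) = min(0.53, 0.77) = 0.53
((P ∧ R) → R): min(1, 1 − 0.53 + 0.77) = 1
(((P ∧ R) → R) → P): min(1, 1 − 1 + 0.53) = 0.53
((((P ∧ R) → R) → P) → S): min(1, 1 − 0.53 + 0.21) = 0.68
(P ∧ P) = min(0.53, 0.53) = 0.53
((P ∧ P) ∨ Q) = max(0.53, 0.59) = 0.59
(P ∨ ((P ∧ P) ∨ Q)) = max(0.53, 0.59) = 0.59
(Q ∧ (P ∨ ((P ∧ P) ∨ Q))) = min(0.59, 0.59) = 0.59
((Q ∧ (P ∨ ((P ∧ P) ∨ Q))) → Q): min(1, 1 − 0.59 + 0.59) = 1
¬R: Łukasiewicz ¬ gives 1 − 0.77 = 0.23
(¬R → Q): min(1, 1 − 0.23 + 0.59) = 1
(((Q ∧ (P ∨ ((P ∧ P) ∨ Q))) → Q) ∨ (¬R → Q)) = max(1, 1) = 1
¬(((Q ∧ (P ∨ ((P ∧ P) ∨ Q))) → Q) ∨ (¬R → Q)): Łukasiewicz ¬ gives 1 − 1 = 0
(((((P ∧ R) → R) → P) → S) → ¬(((Q ∧ (P ∨ ((P ∧ P) ∨ Q))) → Q) ∨ (¬R → Q))): min(1, 1 − 0.68 + 0) = 0.32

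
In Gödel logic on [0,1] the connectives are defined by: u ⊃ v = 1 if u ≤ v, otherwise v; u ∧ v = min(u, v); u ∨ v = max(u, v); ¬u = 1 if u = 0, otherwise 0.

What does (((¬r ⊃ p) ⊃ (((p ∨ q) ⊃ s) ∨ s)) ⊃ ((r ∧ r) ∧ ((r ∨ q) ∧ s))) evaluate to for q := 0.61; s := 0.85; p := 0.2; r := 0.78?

¬r: Gödel ¬ of 0.78 = 0 (operand ≠ 0)
(¬r ⊃ p): 0 ≤ 0.2, so result = 1
(p ∨ q) = max(0.2, 0.61) = 0.61
((p ∨ q) ⊃ s): 0.61 ≤ 0.85, so result = 1
(((p ∨ q) ⊃ s) ∨ s) = max(1, 0.85) = 1
((¬r ⊃ p) ⊃ (((p ∨ q) ⊃ s) ∨ s)): 1 ≤ 1, so result = 1
(r ∧ r) = min(0.78, 0.78) = 0.78
(r ∨ q) = max(0.78, 0.61) = 0.78
((r ∨ q) ∧ s) = min(0.78, 0.85) = 0.78
((r ∧ r) ∧ ((r ∨ q) ∧ s)) = min(0.78, 0.78) = 0.78
(((¬r ⊃ p) ⊃ (((p ∨ q) ⊃ s) ∨ s)) ⊃ ((r ∧ r) ∧ ((r ∨ q) ∧ s))): 1 > 0.78, so result = 0.78

0.78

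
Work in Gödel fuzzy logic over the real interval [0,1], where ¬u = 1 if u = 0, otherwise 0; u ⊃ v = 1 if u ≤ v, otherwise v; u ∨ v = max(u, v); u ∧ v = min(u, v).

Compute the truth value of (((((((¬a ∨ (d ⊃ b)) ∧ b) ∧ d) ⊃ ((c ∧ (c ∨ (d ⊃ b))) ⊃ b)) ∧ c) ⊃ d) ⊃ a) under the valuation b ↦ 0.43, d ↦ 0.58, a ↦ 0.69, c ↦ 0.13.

0.69

¬a: Gödel ¬ of 0.69 = 0 (operand ≠ 0)
(d ⊃ b): 0.58 > 0.43, so result = 0.43
(¬a ∨ (d ⊃ b)) = max(0, 0.43) = 0.43
((¬a ∨ (d ⊃ b)) ∧ b) = min(0.43, 0.43) = 0.43
(((¬a ∨ (d ⊃ b)) ∧ b) ∧ d) = min(0.43, 0.58) = 0.43
(d ⊃ b): 0.58 > 0.43, so result = 0.43
(c ∨ (d ⊃ b)) = max(0.13, 0.43) = 0.43
(c ∧ (c ∨ (d ⊃ b))) = min(0.13, 0.43) = 0.13
((c ∧ (c ∨ (d ⊃ b))) ⊃ b): 0.13 ≤ 0.43, so result = 1
((((¬a ∨ (d ⊃ b)) ∧ b) ∧ d) ⊃ ((c ∧ (c ∨ (d ⊃ b))) ⊃ b)): 0.43 ≤ 1, so result = 1
(((((¬a ∨ (d ⊃ b)) ∧ b) ∧ d) ⊃ ((c ∧ (c ∨ (d ⊃ b))) ⊃ b)) ∧ c) = min(1, 0.13) = 0.13
((((((¬a ∨ (d ⊃ b)) ∧ b) ∧ d) ⊃ ((c ∧ (c ∨ (d ⊃ b))) ⊃ b)) ∧ c) ⊃ d): 0.13 ≤ 0.58, so result = 1
(((((((¬a ∨ (d ⊃ b)) ∧ b) ∧ d) ⊃ ((c ∧ (c ∨ (d ⊃ b))) ⊃ b)) ∧ c) ⊃ d) ⊃ a): 1 > 0.69, so result = 0.69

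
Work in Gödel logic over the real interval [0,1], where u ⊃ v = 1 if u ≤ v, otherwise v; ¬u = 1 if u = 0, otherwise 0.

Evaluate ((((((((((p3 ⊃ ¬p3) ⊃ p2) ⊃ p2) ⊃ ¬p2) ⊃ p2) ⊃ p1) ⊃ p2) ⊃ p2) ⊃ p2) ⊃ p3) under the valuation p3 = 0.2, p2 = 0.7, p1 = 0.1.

0.20

¬p3: Gödel ¬ of 0.2 = 0 (operand ≠ 0)
(p3 ⊃ ¬p3): 0.2 > 0, so result = 0
((p3 ⊃ ¬p3) ⊃ p2): 0 ≤ 0.7, so result = 1
(((p3 ⊃ ¬p3) ⊃ p2) ⊃ p2): 1 > 0.7, so result = 0.7
¬p2: Gödel ¬ of 0.7 = 0 (operand ≠ 0)
((((p3 ⊃ ¬p3) ⊃ p2) ⊃ p2) ⊃ ¬p2): 0.7 > 0, so result = 0
(((((p3 ⊃ ¬p3) ⊃ p2) ⊃ p2) ⊃ ¬p2) ⊃ p2): 0 ≤ 0.7, so result = 1
((((((p3 ⊃ ¬p3) ⊃ p2) ⊃ p2) ⊃ ¬p2) ⊃ p2) ⊃ p1): 1 > 0.1, so result = 0.1
(((((((p3 ⊃ ¬p3) ⊃ p2) ⊃ p2) ⊃ ¬p2) ⊃ p2) ⊃ p1) ⊃ p2): 0.1 ≤ 0.7, so result = 1
((((((((p3 ⊃ ¬p3) ⊃ p2) ⊃ p2) ⊃ ¬p2) ⊃ p2) ⊃ p1) ⊃ p2) ⊃ p2): 1 > 0.7, so result = 0.7
(((((((((p3 ⊃ ¬p3) ⊃ p2) ⊃ p2) ⊃ ¬p2) ⊃ p2) ⊃ p1) ⊃ p2) ⊃ p2) ⊃ p2): 0.7 ≤ 0.7, so result = 1
((((((((((p3 ⊃ ¬p3) ⊃ p2) ⊃ p2) ⊃ ¬p2) ⊃ p2) ⊃ p1) ⊃ p2) ⊃ p2) ⊃ p2) ⊃ p3): 1 > 0.2, so result = 0.2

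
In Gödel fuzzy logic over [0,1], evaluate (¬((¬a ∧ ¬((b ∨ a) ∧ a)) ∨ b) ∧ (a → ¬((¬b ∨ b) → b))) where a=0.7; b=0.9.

0.00

¬a: Gödel ¬ of 0.7 = 0 (operand ≠ 0)
(b ∨ a) = max(0.9, 0.7) = 0.9
((b ∨ a) ∧ a) = min(0.9, 0.7) = 0.7
¬((b ∨ a) ∧ a): Gödel ¬ of 0.7 = 0 (operand ≠ 0)
(¬a ∧ ¬((b ∨ a) ∧ a)) = min(0, 0) = 0
((¬a ∧ ¬((b ∨ a) ∧ a)) ∨ b) = max(0, 0.9) = 0.9
¬((¬a ∧ ¬((b ∨ a) ∧ a)) ∨ b): Gödel ¬ of 0.9 = 0 (operand ≠ 0)
¬b: Gödel ¬ of 0.9 = 0 (operand ≠ 0)
(¬b ∨ b) = max(0, 0.9) = 0.9
((¬b ∨ b) → b): 0.9 ≤ 0.9, so result = 1
¬((¬b ∨ b) → b): Gödel ¬ of 1 = 0 (operand ≠ 0)
(a → ¬((¬b ∨ b) → b)): 0.7 > 0, so result = 0
(¬((¬a ∧ ¬((b ∨ a) ∧ a)) ∨ b) ∧ (a → ¬((¬b ∨ b) → b))) = min(0, 0) = 0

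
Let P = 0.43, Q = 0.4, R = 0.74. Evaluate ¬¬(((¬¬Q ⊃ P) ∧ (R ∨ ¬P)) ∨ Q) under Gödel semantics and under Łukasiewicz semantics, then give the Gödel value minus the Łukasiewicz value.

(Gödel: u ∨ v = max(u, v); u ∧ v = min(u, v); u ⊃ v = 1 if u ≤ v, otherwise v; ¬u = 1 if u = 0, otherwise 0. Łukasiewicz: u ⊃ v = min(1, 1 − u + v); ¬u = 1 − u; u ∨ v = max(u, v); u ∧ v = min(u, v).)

Gödel evaluation:
  ¬Q: Gödel ¬ of 0.4 = 0 (operand ≠ 0)
  ¬¬Q: Gödel ¬ of 0 = 1 (operand is 0)
  (¬¬Q ⊃ P): 1 > 0.43, so result = 0.43
  ¬P: Gödel ¬ of 0.43 = 0 (operand ≠ 0)
  (R ∨ ¬P) = max(0.74, 0) = 0.74
  ((¬¬Q ⊃ P) ∧ (R ∨ ¬P)) = min(0.43, 0.74) = 0.43
  (((¬¬Q ⊃ P) ∧ (R ∨ ¬P)) ∨ Q) = max(0.43, 0.4) = 0.43
  ¬(((¬¬Q ⊃ P) ∧ (R ∨ ¬P)) ∨ Q): Gödel ¬ of 0.43 = 0 (operand ≠ 0)
  ¬¬(((¬¬Q ⊃ P) ∧ (R ∨ ¬P)) ∨ Q): Gödel ¬ of 0 = 1 (operand is 0)
  Gödel value = 1
Łukasiewicz evaluation:
  ¬Q: Łukasiewicz ¬ gives 1 − 0.4 = 0.6
  ¬¬Q: Łukasiewicz ¬ gives 1 − 0.6 = 0.4
  (¬¬Q ⊃ P): min(1, 1 − 0.4 + 0.43) = 1
  ¬P: Łukasiewicz ¬ gives 1 − 0.43 = 0.57
  (R ∨ ¬P) = max(0.74, 0.57) = 0.74
  ((¬¬Q ⊃ P) ∧ (R ∨ ¬P)) = min(1, 0.74) = 0.74
  (((¬¬Q ⊃ P) ∧ (R ∨ ¬P)) ∨ Q) = max(0.74, 0.4) = 0.74
  ¬(((¬¬Q ⊃ P) ∧ (R ∨ ¬P)) ∨ Q): Łukasiewicz ¬ gives 1 − 0.74 = 0.26
  ¬¬(((¬¬Q ⊃ P) ∧ (R ∨ ¬P)) ∨ Q): Łukasiewicz ¬ gives 1 − 0.26 = 0.74
  Łukasiewicz value = 0.74
Difference: 1 − 0.74 = 0.26

0.26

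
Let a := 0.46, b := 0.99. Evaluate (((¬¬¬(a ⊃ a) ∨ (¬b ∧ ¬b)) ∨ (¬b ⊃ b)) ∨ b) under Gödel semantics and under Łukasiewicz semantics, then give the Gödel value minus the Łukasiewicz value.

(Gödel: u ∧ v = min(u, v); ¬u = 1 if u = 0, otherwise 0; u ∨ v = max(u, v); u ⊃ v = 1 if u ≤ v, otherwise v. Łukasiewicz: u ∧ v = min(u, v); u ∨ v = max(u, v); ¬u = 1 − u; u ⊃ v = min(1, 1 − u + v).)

Gödel evaluation:
  (a ⊃ a): 0.46 ≤ 0.46, so result = 1
  ¬(a ⊃ a): Gödel ¬ of 1 = 0 (operand ≠ 0)
  ¬¬(a ⊃ a): Gödel ¬ of 0 = 1 (operand is 0)
  ¬¬¬(a ⊃ a): Gödel ¬ of 1 = 0 (operand ≠ 0)
  ¬b: Gödel ¬ of 0.99 = 0 (operand ≠ 0)
  ¬b: Gödel ¬ of 0.99 = 0 (operand ≠ 0)
  (¬b ∧ ¬b) = min(0, 0) = 0
  (¬¬¬(a ⊃ a) ∨ (¬b ∧ ¬b)) = max(0, 0) = 0
  ¬b: Gödel ¬ of 0.99 = 0 (operand ≠ 0)
  (¬b ⊃ b): 0 ≤ 0.99, so result = 1
  ((¬¬¬(a ⊃ a) ∨ (¬b ∧ ¬b)) ∨ (¬b ⊃ b)) = max(0, 1) = 1
  (((¬¬¬(a ⊃ a) ∨ (¬b ∧ ¬b)) ∨ (¬b ⊃ b)) ∨ b) = max(1, 0.99) = 1
  Gödel value = 1
Łukasiewicz evaluation:
  (a ⊃ a): min(1, 1 − 0.46 + 0.46) = 1
  ¬(a ⊃ a): Łukasiewicz ¬ gives 1 − 1 = 0
  ¬¬(a ⊃ a): Łukasiewicz ¬ gives 1 − 0 = 1
  ¬¬¬(a ⊃ a): Łukasiewicz ¬ gives 1 − 1 = 0
  ¬b: Łukasiewicz ¬ gives 1 − 0.99 = 0.01
  ¬b: Łukasiewicz ¬ gives 1 − 0.99 = 0.01
  (¬b ∧ ¬b) = min(0.01, 0.01) = 0.01
  (¬¬¬(a ⊃ a) ∨ (¬b ∧ ¬b)) = max(0, 0.01) = 0.01
  ¬b: Łukasiewicz ¬ gives 1 − 0.99 = 0.01
  (¬b ⊃ b): min(1, 1 − 0.01 + 0.99) = 1
  ((¬¬¬(a ⊃ a) ∨ (¬b ∧ ¬b)) ∨ (¬b ⊃ b)) = max(0.01, 1) = 1
  (((¬¬¬(a ⊃ a) ∨ (¬b ∧ ¬b)) ∨ (¬b ⊃ b)) ∨ b) = max(1, 0.99) = 1
  Łukasiewicz value = 1
Difference: 1 − 1 = 0.00

0.00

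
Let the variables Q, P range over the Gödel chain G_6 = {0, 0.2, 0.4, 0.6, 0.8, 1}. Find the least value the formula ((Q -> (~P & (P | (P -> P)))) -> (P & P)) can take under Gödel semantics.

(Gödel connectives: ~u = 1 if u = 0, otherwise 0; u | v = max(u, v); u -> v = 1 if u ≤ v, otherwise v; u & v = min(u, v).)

The minimum is attained at Q = 0, P = 0:
  ~P: Gödel ¬ of 0 = 1 (operand is 0)
  (P -> P): 0 ≤ 0, so result = 1
  (P | (P -> P)) = max(0, 1) = 1
  (~P & (P | (P -> P))) = min(1, 1) = 1
  (Q -> (~P & (P | (P -> P)))): 0 ≤ 1, so result = 1
  (P & P) = min(0, 0) = 0
  ((Q -> (~P & (P | (P -> P)))) -> (P & P)): 1 > 0, so result = 0
Checking all 36 assignments confirms none give a value below 0.00.

0.00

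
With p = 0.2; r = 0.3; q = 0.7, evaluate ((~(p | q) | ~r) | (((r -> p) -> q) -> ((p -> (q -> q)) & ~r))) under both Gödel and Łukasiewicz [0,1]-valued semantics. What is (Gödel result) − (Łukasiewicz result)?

Gödel evaluation:
  (p | q) = max(0.2, 0.7) = 0.7
  ~(p | q): Gödel ¬ of 0.7 = 0 (operand ≠ 0)
  ~r: Gödel ¬ of 0.3 = 0 (operand ≠ 0)
  (~(p | q) | ~r) = max(0, 0) = 0
  (r -> p): 0.3 > 0.2, so result = 0.2
  ((r -> p) -> q): 0.2 ≤ 0.7, so result = 1
  (q -> q): 0.7 ≤ 0.7, so result = 1
  (p -> (q -> q)): 0.2 ≤ 1, so result = 1
  ~r: Gödel ¬ of 0.3 = 0 (operand ≠ 0)
  ((p -> (q -> q)) & ~r) = min(1, 0) = 0
  (((r -> p) -> q) -> ((p -> (q -> q)) & ~r)): 1 > 0, so result = 0
  ((~(p | q) | ~r) | (((r -> p) -> q) -> ((p -> (q -> q)) & ~r))) = max(0, 0) = 0
  Gödel value = 0
Łukasiewicz evaluation:
  (p | q) = max(0.2, 0.7) = 0.7
  ~(p | q): Łukasiewicz ¬ gives 1 − 0.7 = 0.3
  ~r: Łukasiewicz ¬ gives 1 − 0.3 = 0.7
  (~(p | q) | ~r) = max(0.3, 0.7) = 0.7
  (r -> p): min(1, 1 − 0.3 + 0.2) = 0.9
  ((r -> p) -> q): min(1, 1 − 0.9 + 0.7) = 0.8
  (q -> q): min(1, 1 − 0.7 + 0.7) = 1
  (p -> (q -> q)): min(1, 1 − 0.2 + 1) = 1
  ~r: Łukasiewicz ¬ gives 1 − 0.3 = 0.7
  ((p -> (q -> q)) & ~r) = min(1, 0.7) = 0.7
  (((r -> p) -> q) -> ((p -> (q -> q)) & ~r)): min(1, 1 − 0.8 + 0.7) = 0.9
  ((~(p | q) | ~r) | (((r -> p) -> q) -> ((p -> (q -> q)) & ~r))) = max(0.7, 0.9) = 0.9
  Łukasiewicz value = 0.9
Difference: 0 − 0.9 = -0.90

-0.90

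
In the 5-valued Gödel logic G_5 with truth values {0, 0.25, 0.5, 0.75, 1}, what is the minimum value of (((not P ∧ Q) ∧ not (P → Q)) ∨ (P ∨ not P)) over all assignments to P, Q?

0.25

The minimum is attained at P = 0.25, Q = 0:
  not P: Gödel ¬ of 0.25 = 0 (operand ≠ 0)
  (not P ∧ Q) = min(0, 0) = 0
  (P → Q): 0.25 > 0, so result = 0
  not (P → Q): Gödel ¬ of 0 = 1 (operand is 0)
  ((not P ∧ Q) ∧ not (P → Q)) = min(0, 1) = 0
  not P: Gödel ¬ of 0.25 = 0 (operand ≠ 0)
  (P ∨ not P) = max(0.25, 0) = 0.25
  (((not P ∧ Q) ∧ not (P → Q)) ∨ (P ∨ not P)) = max(0, 0.25) = 0.25
Checking all 25 assignments confirms none give a value below 0.25.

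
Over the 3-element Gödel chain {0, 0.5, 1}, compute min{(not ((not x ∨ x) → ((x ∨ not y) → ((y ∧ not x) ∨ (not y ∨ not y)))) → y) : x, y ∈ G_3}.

The minimum is attained at x = 0.5, y = 0.5:
  not x: Gödel ¬ of 0.5 = 0 (operand ≠ 0)
  (not x ∨ x) = max(0, 0.5) = 0.5
  not y: Gödel ¬ of 0.5 = 0 (operand ≠ 0)
  (x ∨ not y) = max(0.5, 0) = 0.5
  not x: Gödel ¬ of 0.5 = 0 (operand ≠ 0)
  (y ∧ not x) = min(0.5, 0) = 0
  not y: Gödel ¬ of 0.5 = 0 (operand ≠ 0)
  not y: Gödel ¬ of 0.5 = 0 (operand ≠ 0)
  (not y ∨ not y) = max(0, 0) = 0
  ((y ∧ not x) ∨ (not y ∨ not y)) = max(0, 0) = 0
  ((x ∨ not y) → ((y ∧ not x) ∨ (not y ∨ not y))): 0.5 > 0, so result = 0
  ((not x ∨ x) → ((x ∨ not y) → ((y ∧ not x) ∨ (not y ∨ not y)))): 0.5 > 0, so result = 0
  not ((not x ∨ x) → ((x ∨ not y) → ((y ∧ not x) ∨ (not y ∨ not y)))): Gödel ¬ of 0 = 1 (operand is 0)
  (not ((not x ∨ x) → ((x ∨ not y) → ((y ∧ not x) ∨ (not y ∨ not y)))) → y): 1 > 0.5, so result = 0.5
Checking all 9 assignments confirms none give a value below 0.50.

0.50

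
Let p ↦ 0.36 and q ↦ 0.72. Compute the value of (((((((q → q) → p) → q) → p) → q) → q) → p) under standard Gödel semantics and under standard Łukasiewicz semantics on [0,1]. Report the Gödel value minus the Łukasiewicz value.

-0.28

Gödel evaluation:
  (q → q): 0.72 ≤ 0.72, so result = 1
  ((q → q) → p): 1 > 0.36, so result = 0.36
  (((q → q) → p) → q): 0.36 ≤ 0.72, so result = 1
  ((((q → q) → p) → q) → p): 1 > 0.36, so result = 0.36
  (((((q → q) → p) → q) → p) → q): 0.36 ≤ 0.72, so result = 1
  ((((((q → q) → p) → q) → p) → q) → q): 1 > 0.72, so result = 0.72
  (((((((q → q) → p) → q) → p) → q) → q) → p): 0.72 > 0.36, so result = 0.36
  Gödel value = 0.36
Łukasiewicz evaluation:
  (q → q): min(1, 1 − 0.72 + 0.72) = 1
  ((q → q) → p): min(1, 1 − 1 + 0.36) = 0.36
  (((q → q) → p) → q): min(1, 1 − 0.36 + 0.72) = 1
  ((((q → q) → p) → q) → p): min(1, 1 − 1 + 0.36) = 0.36
  (((((q → q) → p) → q) → p) → q): min(1, 1 − 0.36 + 0.72) = 1
  ((((((q → q) → p) → q) → p) → q) → q): min(1, 1 − 1 + 0.72) = 0.72
  (((((((q → q) → p) → q) → p) → q) → q) → p): min(1, 1 − 0.72 + 0.36) = 0.64
  Łukasiewicz value = 0.64
Difference: 0.36 − 0.64 = -0.28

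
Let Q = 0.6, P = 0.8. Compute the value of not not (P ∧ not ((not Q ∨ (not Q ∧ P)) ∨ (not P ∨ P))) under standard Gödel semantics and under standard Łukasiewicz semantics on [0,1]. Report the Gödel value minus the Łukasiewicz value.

Gödel evaluation:
  not Q: Gödel ¬ of 0.6 = 0 (operand ≠ 0)
  not Q: Gödel ¬ of 0.6 = 0 (operand ≠ 0)
  (not Q ∧ P) = min(0, 0.8) = 0
  (not Q ∨ (not Q ∧ P)) = max(0, 0) = 0
  not P: Gödel ¬ of 0.8 = 0 (operand ≠ 0)
  (not P ∨ P) = max(0, 0.8) = 0.8
  ((not Q ∨ (not Q ∧ P)) ∨ (not P ∨ P)) = max(0, 0.8) = 0.8
  not ((not Q ∨ (not Q ∧ P)) ∨ (not P ∨ P)): Gödel ¬ of 0.8 = 0 (operand ≠ 0)
  (P ∧ not ((not Q ∨ (not Q ∧ P)) ∨ (not P ∨ P))) = min(0.8, 0) = 0
  not (P ∧ not ((not Q ∨ (not Q ∧ P)) ∨ (not P ∨ P))): Gödel ¬ of 0 = 1 (operand is 0)
  not not (P ∧ not ((not Q ∨ (not Q ∧ P)) ∨ (not P ∨ P))): Gödel ¬ of 1 = 0 (operand ≠ 0)
  Gödel value = 0
Łukasiewicz evaluation:
  not Q: Łukasiewicz ¬ gives 1 − 0.6 = 0.4
  not Q: Łukasiewicz ¬ gives 1 − 0.6 = 0.4
  (not Q ∧ P) = min(0.4, 0.8) = 0.4
  (not Q ∨ (not Q ∧ P)) = max(0.4, 0.4) = 0.4
  not P: Łukasiewicz ¬ gives 1 − 0.8 = 0.2
  (not P ∨ P) = max(0.2, 0.8) = 0.8
  ((not Q ∨ (not Q ∧ P)) ∨ (not P ∨ P)) = max(0.4, 0.8) = 0.8
  not ((not Q ∨ (not Q ∧ P)) ∨ (not P ∨ P)): Łukasiewicz ¬ gives 1 − 0.8 = 0.2
  (P ∧ not ((not Q ∨ (not Q ∧ P)) ∨ (not P ∨ P))) = min(0.8, 0.2) = 0.2
  not (P ∧ not ((not Q ∨ (not Q ∧ P)) ∨ (not P ∨ P))): Łukasiewicz ¬ gives 1 − 0.2 = 0.8
  not not (P ∧ not ((not Q ∨ (not Q ∧ P)) ∨ (not P ∨ P))): Łukasiewicz ¬ gives 1 − 0.8 = 0.2
  Łukasiewicz value = 0.2
Difference: 0 − 0.2 = -0.20

-0.20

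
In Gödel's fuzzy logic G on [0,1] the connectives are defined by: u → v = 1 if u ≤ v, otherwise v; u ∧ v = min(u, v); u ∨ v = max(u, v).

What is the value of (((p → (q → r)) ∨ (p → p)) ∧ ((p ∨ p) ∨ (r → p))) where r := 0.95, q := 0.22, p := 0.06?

0.06

(q → r): 0.22 ≤ 0.95, so result = 1
(p → (q → r)): 0.06 ≤ 1, so result = 1
(p → p): 0.06 ≤ 0.06, so result = 1
((p → (q → r)) ∨ (p → p)) = max(1, 1) = 1
(p ∨ p) = max(0.06, 0.06) = 0.06
(r → p): 0.95 > 0.06, so result = 0.06
((p ∨ p) ∨ (r → p)) = max(0.06, 0.06) = 0.06
(((p → (q → r)) ∨ (p → p)) ∧ ((p ∨ p) ∨ (r → p))) = min(1, 0.06) = 0.06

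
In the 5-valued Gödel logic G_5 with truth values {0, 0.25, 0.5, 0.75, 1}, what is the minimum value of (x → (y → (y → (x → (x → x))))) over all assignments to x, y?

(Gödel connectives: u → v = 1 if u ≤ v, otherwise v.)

Every assignment gives 1. For instance at x = 0, y = 0:
  (x → x): 0 ≤ 0, so result = 1
  (x → (x → x)): 0 ≤ 1, so result = 1
  (y → (x → (x → x))): 0 ≤ 1, so result = 1
  (y → (y → (x → (x → x)))): 0 ≤ 1, so result = 1
  (x → (y → (y → (x → (x → x))))): 0 ≤ 1, so result = 1
All 25 assignments give value 1 — the formula is a G_5-tautology.

1.00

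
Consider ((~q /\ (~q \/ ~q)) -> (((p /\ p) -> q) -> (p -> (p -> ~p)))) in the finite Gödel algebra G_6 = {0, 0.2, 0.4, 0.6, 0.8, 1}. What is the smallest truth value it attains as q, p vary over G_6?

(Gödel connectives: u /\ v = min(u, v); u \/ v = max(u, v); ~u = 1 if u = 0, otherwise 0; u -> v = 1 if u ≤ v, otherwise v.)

1.00

Every assignment gives 1. For instance at q = 0, p = 0:
  ~q: Gödel ¬ of 0 = 1 (operand is 0)
  ~q: Gödel ¬ of 0 = 1 (operand is 0)
  ~q: Gödel ¬ of 0 = 1 (operand is 0)
  (~q \/ ~q) = max(1, 1) = 1
  (~q /\ (~q \/ ~q)) = min(1, 1) = 1
  (p /\ p) = min(0, 0) = 0
  ((p /\ p) -> q): 0 ≤ 0, so result = 1
  ~p: Gödel ¬ of 0 = 1 (operand is 0)
  (p -> ~p): 0 ≤ 1, so result = 1
  (p -> (p -> ~p)): 0 ≤ 1, so result = 1
  (((p /\ p) -> q) -> (p -> (p -> ~p))): 1 ≤ 1, so result = 1
  ((~q /\ (~q \/ ~q)) -> (((p /\ p) -> q) -> (p -> (p -> ~p)))): 1 ≤ 1, so result = 1
All 36 assignments give value 1 — the formula is a G_6-tautology.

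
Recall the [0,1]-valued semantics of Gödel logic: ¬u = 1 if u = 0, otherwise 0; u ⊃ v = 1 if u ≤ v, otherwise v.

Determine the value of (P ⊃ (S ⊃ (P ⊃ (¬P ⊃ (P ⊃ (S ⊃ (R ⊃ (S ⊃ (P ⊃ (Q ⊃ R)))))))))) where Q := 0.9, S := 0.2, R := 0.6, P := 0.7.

1.00

¬P: Gödel ¬ of 0.7 = 0 (operand ≠ 0)
(Q ⊃ R): 0.9 > 0.6, so result = 0.6
(P ⊃ (Q ⊃ R)): 0.7 > 0.6, so result = 0.6
(S ⊃ (P ⊃ (Q ⊃ R))): 0.2 ≤ 0.6, so result = 1
(R ⊃ (S ⊃ (P ⊃ (Q ⊃ R)))): 0.6 ≤ 1, so result = 1
(S ⊃ (R ⊃ (S ⊃ (P ⊃ (Q ⊃ R))))): 0.2 ≤ 1, so result = 1
(P ⊃ (S ⊃ (R ⊃ (S ⊃ (P ⊃ (Q ⊃ R)))))): 0.7 ≤ 1, so result = 1
(¬P ⊃ (P ⊃ (S ⊃ (R ⊃ (S ⊃ (P ⊃ (Q ⊃ R))))))): 0 ≤ 1, so result = 1
(P ⊃ (¬P ⊃ (P ⊃ (S ⊃ (R ⊃ (S ⊃ (P ⊃ (Q ⊃ R)))))))): 0.7 ≤ 1, so result = 1
(S ⊃ (P ⊃ (¬P ⊃ (P ⊃ (S ⊃ (R ⊃ (S ⊃ (P ⊃ (Q ⊃ R))))))))): 0.2 ≤ 1, so result = 1
(P ⊃ (S ⊃ (P ⊃ (¬P ⊃ (P ⊃ (S ⊃ (R ⊃ (S ⊃ (P ⊃ (Q ⊃ R)))))))))): 0.7 ≤ 1, so result = 1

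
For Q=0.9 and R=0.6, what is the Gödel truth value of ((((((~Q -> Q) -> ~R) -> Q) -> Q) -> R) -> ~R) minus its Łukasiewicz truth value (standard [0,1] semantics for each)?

Gödel evaluation:
  ~Q: Gödel ¬ of 0.9 = 0 (operand ≠ 0)
  (~Q -> Q): 0 ≤ 0.9, so result = 1
  ~R: Gödel ¬ of 0.6 = 0 (operand ≠ 0)
  ((~Q -> Q) -> ~R): 1 > 0, so result = 0
  (((~Q -> Q) -> ~R) -> Q): 0 ≤ 0.9, so result = 1
  ((((~Q -> Q) -> ~R) -> Q) -> Q): 1 > 0.9, so result = 0.9
  (((((~Q -> Q) -> ~R) -> Q) -> Q) -> R): 0.9 > 0.6, so result = 0.6
  ~R: Gödel ¬ of 0.6 = 0 (operand ≠ 0)
  ((((((~Q -> Q) -> ~R) -> Q) -> Q) -> R) -> ~R): 0.6 > 0, so result = 0
  Gödel value = 0
Łukasiewicz evaluation:
  ~Q: Łukasiewicz ¬ gives 1 − 0.9 = 0.1
  (~Q -> Q): min(1, 1 − 0.1 + 0.9) = 1
  ~R: Łukasiewicz ¬ gives 1 − 0.6 = 0.4
  ((~Q -> Q) -> ~R): min(1, 1 − 1 + 0.4) = 0.4
  (((~Q -> Q) -> ~R) -> Q): min(1, 1 − 0.4 + 0.9) = 1
  ((((~Q -> Q) -> ~R) -> Q) -> Q): min(1, 1 − 1 + 0.9) = 0.9
  (((((~Q -> Q) -> ~R) -> Q) -> Q) -> R): min(1, 1 − 0.9 + 0.6) = 0.7
  ~R: Łukasiewicz ¬ gives 1 − 0.6 = 0.4
  ((((((~Q -> Q) -> ~R) -> Q) -> Q) -> R) -> ~R): min(1, 1 − 0.7 + 0.4) = 0.7
  Łukasiewicz value = 0.7
Difference: 0 − 0.7 = -0.70

-0.70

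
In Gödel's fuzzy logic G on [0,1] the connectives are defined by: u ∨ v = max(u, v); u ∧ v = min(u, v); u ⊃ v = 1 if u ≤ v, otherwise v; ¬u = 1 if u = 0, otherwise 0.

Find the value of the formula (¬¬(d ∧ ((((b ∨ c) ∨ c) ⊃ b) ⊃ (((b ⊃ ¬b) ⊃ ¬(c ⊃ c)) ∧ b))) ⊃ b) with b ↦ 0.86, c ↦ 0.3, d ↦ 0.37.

0.86

(b ∨ c) = max(0.86, 0.3) = 0.86
((b ∨ c) ∨ c) = max(0.86, 0.3) = 0.86
(((b ∨ c) ∨ c) ⊃ b): 0.86 ≤ 0.86, so result = 1
¬b: Gödel ¬ of 0.86 = 0 (operand ≠ 0)
(b ⊃ ¬b): 0.86 > 0, so result = 0
(c ⊃ c): 0.3 ≤ 0.3, so result = 1
¬(c ⊃ c): Gödel ¬ of 1 = 0 (operand ≠ 0)
((b ⊃ ¬b) ⊃ ¬(c ⊃ c)): 0 ≤ 0, so result = 1
(((b ⊃ ¬b) ⊃ ¬(c ⊃ c)) ∧ b) = min(1, 0.86) = 0.86
((((b ∨ c) ∨ c) ⊃ b) ⊃ (((b ⊃ ¬b) ⊃ ¬(c ⊃ c)) ∧ b)): 1 > 0.86, so result = 0.86
(d ∧ ((((b ∨ c) ∨ c) ⊃ b) ⊃ (((b ⊃ ¬b) ⊃ ¬(c ⊃ c)) ∧ b))) = min(0.37, 0.86) = 0.37
¬(d ∧ ((((b ∨ c) ∨ c) ⊃ b) ⊃ (((b ⊃ ¬b) ⊃ ¬(c ⊃ c)) ∧ b))): Gödel ¬ of 0.37 = 0 (operand ≠ 0)
¬¬(d ∧ ((((b ∨ c) ∨ c) ⊃ b) ⊃ (((b ⊃ ¬b) ⊃ ¬(c ⊃ c)) ∧ b))): Gödel ¬ of 0 = 1 (operand is 0)
(¬¬(d ∧ ((((b ∨ c) ∨ c) ⊃ b) ⊃ (((b ⊃ ¬b) ⊃ ¬(c ⊃ c)) ∧ b))) ⊃ b): 1 > 0.86, so result = 0.86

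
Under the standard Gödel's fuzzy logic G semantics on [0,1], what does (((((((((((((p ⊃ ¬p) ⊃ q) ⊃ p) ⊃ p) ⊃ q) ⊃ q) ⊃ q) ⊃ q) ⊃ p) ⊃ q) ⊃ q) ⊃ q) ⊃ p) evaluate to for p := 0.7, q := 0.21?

¬p: Gödel ¬ of 0.7 = 0 (operand ≠ 0)
(p ⊃ ¬p): 0.7 > 0, so result = 0
((p ⊃ ¬p) ⊃ q): 0 ≤ 0.21, so result = 1
(((p ⊃ ¬p) ⊃ q) ⊃ p): 1 > 0.7, so result = 0.7
((((p ⊃ ¬p) ⊃ q) ⊃ p) ⊃ p): 0.7 ≤ 0.7, so result = 1
(((((p ⊃ ¬p) ⊃ q) ⊃ p) ⊃ p) ⊃ q): 1 > 0.21, so result = 0.21
((((((p ⊃ ¬p) ⊃ q) ⊃ p) ⊃ p) ⊃ q) ⊃ q): 0.21 ≤ 0.21, so result = 1
(((((((p ⊃ ¬p) ⊃ q) ⊃ p) ⊃ p) ⊃ q) ⊃ q) ⊃ q): 1 > 0.21, so result = 0.21
((((((((p ⊃ ¬p) ⊃ q) ⊃ p) ⊃ p) ⊃ q) ⊃ q) ⊃ q) ⊃ q): 0.21 ≤ 0.21, so result = 1
(((((((((p ⊃ ¬p) ⊃ q) ⊃ p) ⊃ p) ⊃ q) ⊃ q) ⊃ q) ⊃ q) ⊃ p): 1 > 0.7, so result = 0.7
((((((((((p ⊃ ¬p) ⊃ q) ⊃ p) ⊃ p) ⊃ q) ⊃ q) ⊃ q) ⊃ q) ⊃ p) ⊃ q): 0.7 > 0.21, so result = 0.21
(((((((((((p ⊃ ¬p) ⊃ q) ⊃ p) ⊃ p) ⊃ q) ⊃ q) ⊃ q) ⊃ q) ⊃ p) ⊃ q) ⊃ q): 0.21 ≤ 0.21, so result = 1
((((((((((((p ⊃ ¬p) ⊃ q) ⊃ p) ⊃ p) ⊃ q) ⊃ q) ⊃ q) ⊃ q) ⊃ p) ⊃ q) ⊃ q) ⊃ q): 1 > 0.21, so result = 0.21
(((((((((((((p ⊃ ¬p) ⊃ q) ⊃ p) ⊃ p) ⊃ q) ⊃ q) ⊃ q) ⊃ q) ⊃ p) ⊃ q) ⊃ q) ⊃ q) ⊃ p): 0.21 ≤ 0.7, so result = 1

1.00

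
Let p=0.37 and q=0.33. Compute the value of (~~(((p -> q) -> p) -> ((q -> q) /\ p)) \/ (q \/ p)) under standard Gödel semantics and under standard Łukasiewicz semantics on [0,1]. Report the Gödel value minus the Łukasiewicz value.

0.04

Gödel evaluation:
  (p -> q): 0.37 > 0.33, so result = 0.33
  ((p -> q) -> p): 0.33 ≤ 0.37, so result = 1
  (q -> q): 0.33 ≤ 0.33, so result = 1
  ((q -> q) /\ p) = min(1, 0.37) = 0.37
  (((p -> q) -> p) -> ((q -> q) /\ p)): 1 > 0.37, so result = 0.37
  ~(((p -> q) -> p) -> ((q -> q) /\ p)): Gödel ¬ of 0.37 = 0 (operand ≠ 0)
  ~~(((p -> q) -> p) -> ((q -> q) /\ p)): Gödel ¬ of 0 = 1 (operand is 0)
  (q \/ p) = max(0.33, 0.37) = 0.37
  (~~(((p -> q) -> p) -> ((q -> q) /\ p)) \/ (q \/ p)) = max(1, 0.37) = 1
  Gödel value = 1
Łukasiewicz evaluation:
  (p -> q): min(1, 1 − 0.37 + 0.33) = 0.96
  ((p -> q) -> p): min(1, 1 − 0.96 + 0.37) = 0.41
  (q -> q): min(1, 1 − 0.33 + 0.33) = 1
  ((q -> q) /\ p) = min(1, 0.37) = 0.37
  (((p -> q) -> p) -> ((q -> q) /\ p)): min(1, 1 − 0.41 + 0.37) = 0.96
  ~(((p -> q) -> p) -> ((q -> q) /\ p)): Łukasiewicz ¬ gives 1 − 0.96 = 0.04
  ~~(((p -> q) -> p) -> ((q -> q) /\ p)): Łukasiewicz ¬ gives 1 − 0.04 = 0.96
  (q \/ p) = max(0.33, 0.37) = 0.37
  (~~(((p -> q) -> p) -> ((q -> q) /\ p)) \/ (q \/ p)) = max(0.96, 0.37) = 0.96
  Łukasiewicz value = 0.96
Difference: 1 − 0.96 = 0.04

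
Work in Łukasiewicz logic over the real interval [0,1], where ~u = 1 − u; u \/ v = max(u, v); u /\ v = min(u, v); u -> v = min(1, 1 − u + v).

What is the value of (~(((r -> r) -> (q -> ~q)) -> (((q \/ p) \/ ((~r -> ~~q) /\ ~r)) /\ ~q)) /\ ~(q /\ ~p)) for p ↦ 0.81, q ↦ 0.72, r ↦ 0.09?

0.28

(r -> r): min(1, 1 − 0.09 + 0.09) = 1
~q: Łukasiewicz ¬ gives 1 − 0.72 = 0.28
(q -> ~q): min(1, 1 − 0.72 + 0.28) = 0.56
((r -> r) -> (q -> ~q)): min(1, 1 − 1 + 0.56) = 0.56
(q \/ p) = max(0.72, 0.81) = 0.81
~r: Łukasiewicz ¬ gives 1 − 0.09 = 0.91
~q: Łukasiewicz ¬ gives 1 − 0.72 = 0.28
~~q: Łukasiewicz ¬ gives 1 − 0.28 = 0.72
(~r -> ~~q): min(1, 1 − 0.91 + 0.72) = 0.81
~r: Łukasiewicz ¬ gives 1 − 0.09 = 0.91
((~r -> ~~q) /\ ~r) = min(0.81, 0.91) = 0.81
((q \/ p) \/ ((~r -> ~~q) /\ ~r)) = max(0.81, 0.81) = 0.81
~q: Łukasiewicz ¬ gives 1 − 0.72 = 0.28
(((q \/ p) \/ ((~r -> ~~q) /\ ~r)) /\ ~q) = min(0.81, 0.28) = 0.28
(((r -> r) -> (q -> ~q)) -> (((q \/ p) \/ ((~r -> ~~q) /\ ~r)) /\ ~q)): min(1, 1 − 0.56 + 0.28) = 0.72
~(((r -> r) -> (q -> ~q)) -> (((q \/ p) \/ ((~r -> ~~q) /\ ~r)) /\ ~q)): Łukasiewicz ¬ gives 1 − 0.72 = 0.28
~p: Łukasiewicz ¬ gives 1 − 0.81 = 0.19
(q /\ ~p) = min(0.72, 0.19) = 0.19
~(q /\ ~p): Łukasiewicz ¬ gives 1 − 0.19 = 0.81
(~(((r -> r) -> (q -> ~q)) -> (((q \/ p) \/ ((~r -> ~~q) /\ ~r)) /\ ~q)) /\ ~(q /\ ~p)) = min(0.28, 0.81) = 0.28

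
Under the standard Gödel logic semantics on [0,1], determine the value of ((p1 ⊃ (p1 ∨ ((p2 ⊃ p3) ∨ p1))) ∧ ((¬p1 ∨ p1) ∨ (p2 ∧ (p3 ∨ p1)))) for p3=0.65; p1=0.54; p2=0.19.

0.54

(p2 ⊃ p3): 0.19 ≤ 0.65, so result = 1
((p2 ⊃ p3) ∨ p1) = max(1, 0.54) = 1
(p1 ∨ ((p2 ⊃ p3) ∨ p1)) = max(0.54, 1) = 1
(p1 ⊃ (p1 ∨ ((p2 ⊃ p3) ∨ p1))): 0.54 ≤ 1, so result = 1
¬p1: Gödel ¬ of 0.54 = 0 (operand ≠ 0)
(¬p1 ∨ p1) = max(0, 0.54) = 0.54
(p3 ∨ p1) = max(0.65, 0.54) = 0.65
(p2 ∧ (p3 ∨ p1)) = min(0.19, 0.65) = 0.19
((¬p1 ∨ p1) ∨ (p2 ∧ (p3 ∨ p1))) = max(0.54, 0.19) = 0.54
((p1 ⊃ (p1 ∨ ((p2 ⊃ p3) ∨ p1))) ∧ ((¬p1 ∨ p1) ∨ (p2 ∧ (p3 ∨ p1)))) = min(1, 0.54) = 0.54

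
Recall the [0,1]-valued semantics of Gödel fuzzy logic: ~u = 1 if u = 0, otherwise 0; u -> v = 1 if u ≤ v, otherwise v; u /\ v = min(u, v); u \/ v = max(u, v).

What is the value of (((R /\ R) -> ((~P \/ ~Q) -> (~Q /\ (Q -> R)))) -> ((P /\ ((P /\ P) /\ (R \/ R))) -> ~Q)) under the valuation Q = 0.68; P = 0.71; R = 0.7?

0.00

(R /\ R) = min(0.7, 0.7) = 0.7
~P: Gödel ¬ of 0.71 = 0 (operand ≠ 0)
~Q: Gödel ¬ of 0.68 = 0 (operand ≠ 0)
(~P \/ ~Q) = max(0, 0) = 0
~Q: Gödel ¬ of 0.68 = 0 (operand ≠ 0)
(Q -> R): 0.68 ≤ 0.7, so result = 1
(~Q /\ (Q -> R)) = min(0, 1) = 0
((~P \/ ~Q) -> (~Q /\ (Q -> R))): 0 ≤ 0, so result = 1
((R /\ R) -> ((~P \/ ~Q) -> (~Q /\ (Q -> R)))): 0.7 ≤ 1, so result = 1
(P /\ P) = min(0.71, 0.71) = 0.71
(R \/ R) = max(0.7, 0.7) = 0.7
((P /\ P) /\ (R \/ R)) = min(0.71, 0.7) = 0.7
(P /\ ((P /\ P) /\ (R \/ R))) = min(0.71, 0.7) = 0.7
~Q: Gödel ¬ of 0.68 = 0 (operand ≠ 0)
((P /\ ((P /\ P) /\ (R \/ R))) -> ~Q): 0.7 > 0, so result = 0
(((R /\ R) -> ((~P \/ ~Q) -> (~Q /\ (Q -> R)))) -> ((P /\ ((P /\ P) /\ (R \/ R))) -> ~Q)): 1 > 0, so result = 0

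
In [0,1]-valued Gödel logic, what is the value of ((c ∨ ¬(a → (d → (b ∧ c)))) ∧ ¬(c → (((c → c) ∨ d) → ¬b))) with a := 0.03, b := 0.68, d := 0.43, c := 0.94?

(b ∧ c) = min(0.68, 0.94) = 0.68
(d → (b ∧ c)): 0.43 ≤ 0.68, so result = 1
(a → (d → (b ∧ c))): 0.03 ≤ 1, so result = 1
¬(a → (d → (b ∧ c))): Gödel ¬ of 1 = 0 (operand ≠ 0)
(c ∨ ¬(a → (d → (b ∧ c)))) = max(0.94, 0) = 0.94
(c → c): 0.94 ≤ 0.94, so result = 1
((c → c) ∨ d) = max(1, 0.43) = 1
¬b: Gödel ¬ of 0.68 = 0 (operand ≠ 0)
(((c → c) ∨ d) → ¬b): 1 > 0, so result = 0
(c → (((c → c) ∨ d) → ¬b)): 0.94 > 0, so result = 0
¬(c → (((c → c) ∨ d) → ¬b)): Gödel ¬ of 0 = 1 (operand is 0)
((c ∨ ¬(a → (d → (b ∧ c)))) ∧ ¬(c → (((c → c) ∨ d) → ¬b))) = min(0.94, 1) = 0.94

0.94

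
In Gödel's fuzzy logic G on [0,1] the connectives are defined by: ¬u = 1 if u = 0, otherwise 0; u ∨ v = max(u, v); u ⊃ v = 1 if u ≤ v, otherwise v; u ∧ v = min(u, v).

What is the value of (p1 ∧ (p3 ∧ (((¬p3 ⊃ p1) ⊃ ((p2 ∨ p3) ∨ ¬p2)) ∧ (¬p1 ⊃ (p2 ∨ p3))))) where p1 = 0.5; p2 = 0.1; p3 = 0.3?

¬p3: Gödel ¬ of 0.3 = 0 (operand ≠ 0)
(¬p3 ⊃ p1): 0 ≤ 0.5, so result = 1
(p2 ∨ p3) = max(0.1, 0.3) = 0.3
¬p2: Gödel ¬ of 0.1 = 0 (operand ≠ 0)
((p2 ∨ p3) ∨ ¬p2) = max(0.3, 0) = 0.3
((¬p3 ⊃ p1) ⊃ ((p2 ∨ p3) ∨ ¬p2)): 1 > 0.3, so result = 0.3
¬p1: Gödel ¬ of 0.5 = 0 (operand ≠ 0)
(p2 ∨ p3) = max(0.1, 0.3) = 0.3
(¬p1 ⊃ (p2 ∨ p3)): 0 ≤ 0.3, so result = 1
(((¬p3 ⊃ p1) ⊃ ((p2 ∨ p3) ∨ ¬p2)) ∧ (¬p1 ⊃ (p2 ∨ p3))) = min(0.3, 1) = 0.3
(p3 ∧ (((¬p3 ⊃ p1) ⊃ ((p2 ∨ p3) ∨ ¬p2)) ∧ (¬p1 ⊃ (p2 ∨ p3)))) = min(0.3, 0.3) = 0.3
(p1 ∧ (p3 ∧ (((¬p3 ⊃ p1) ⊃ ((p2 ∨ p3) ∨ ¬p2)) ∧ (¬p1 ⊃ (p2 ∨ p3))))) = min(0.5, 0.3) = 0.3

0.30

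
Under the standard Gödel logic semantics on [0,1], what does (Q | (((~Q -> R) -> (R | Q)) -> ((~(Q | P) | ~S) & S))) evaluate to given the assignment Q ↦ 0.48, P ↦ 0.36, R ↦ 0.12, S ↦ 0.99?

~Q: Gödel ¬ of 0.48 = 0 (operand ≠ 0)
(~Q -> R): 0 ≤ 0.12, so result = 1
(R | Q) = max(0.12, 0.48) = 0.48
((~Q -> R) -> (R | Q)): 1 > 0.48, so result = 0.48
(Q | P) = max(0.48, 0.36) = 0.48
~(Q | P): Gödel ¬ of 0.48 = 0 (operand ≠ 0)
~S: Gödel ¬ of 0.99 = 0 (operand ≠ 0)
(~(Q | P) | ~S) = max(0, 0) = 0
((~(Q | P) | ~S) & S) = min(0, 0.99) = 0
(((~Q -> R) -> (R | Q)) -> ((~(Q | P) | ~S) & S)): 0.48 > 0, so result = 0
(Q | (((~Q -> R) -> (R | Q)) -> ((~(Q | P) | ~S) & S))) = max(0.48, 0) = 0.48

0.48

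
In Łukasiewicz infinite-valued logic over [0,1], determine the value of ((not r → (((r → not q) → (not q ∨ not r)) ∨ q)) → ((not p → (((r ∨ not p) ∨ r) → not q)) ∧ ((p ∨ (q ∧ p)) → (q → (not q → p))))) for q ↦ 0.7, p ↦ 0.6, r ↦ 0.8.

not r: Łukasiewicz ¬ gives 1 − 0.8 = 0.2
not q: Łukasiewicz ¬ gives 1 − 0.7 = 0.3
(r → not q): min(1, 1 − 0.8 + 0.3) = 0.5
not q: Łukasiewicz ¬ gives 1 − 0.7 = 0.3
not r: Łukasiewicz ¬ gives 1 − 0.8 = 0.2
(not q ∨ not r) = max(0.3, 0.2) = 0.3
((r → not q) → (not q ∨ not r)): min(1, 1 − 0.5 + 0.3) = 0.8
(((r → not q) → (not q ∨ not r)) ∨ q) = max(0.8, 0.7) = 0.8
(not r → (((r → not q) → (not q ∨ not r)) ∨ q)): min(1, 1 − 0.2 + 0.8) = 1
not p: Łukasiewicz ¬ gives 1 − 0.6 = 0.4
not p: Łukasiewicz ¬ gives 1 − 0.6 = 0.4
(r ∨ not p) = max(0.8, 0.4) = 0.8
((r ∨ not p) ∨ r) = max(0.8, 0.8) = 0.8
not q: Łukasiewicz ¬ gives 1 − 0.7 = 0.3
(((r ∨ not p) ∨ r) → not q): min(1, 1 − 0.8 + 0.3) = 0.5
(not p → (((r ∨ not p) ∨ r) → not q)): min(1, 1 − 0.4 + 0.5) = 1
(q ∧ p) = min(0.7, 0.6) = 0.6
(p ∨ (q ∧ p)) = max(0.6, 0.6) = 0.6
not q: Łukasiewicz ¬ gives 1 − 0.7 = 0.3
(not q → p): min(1, 1 − 0.3 + 0.6) = 1
(q → (not q → p)): min(1, 1 − 0.7 + 1) = 1
((p ∨ (q ∧ p)) → (q → (not q → p))): min(1, 1 − 0.6 + 1) = 1
((not p → (((r ∨ not p) ∨ r) → not q)) ∧ ((p ∨ (q ∧ p)) → (q → (not q → p)))) = min(1, 1) = 1
((not r → (((r → not q) → (not q ∨ not r)) ∨ q)) → ((not p → (((r ∨ not p) ∨ r) → not q)) ∧ ((p ∨ (q ∧ p)) → (q → (not q → p))))): min(1, 1 − 1 + 1) = 1

1.00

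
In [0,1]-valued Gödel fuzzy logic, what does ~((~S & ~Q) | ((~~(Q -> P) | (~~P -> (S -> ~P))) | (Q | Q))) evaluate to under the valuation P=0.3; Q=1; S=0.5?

0.00

~S: Gödel ¬ of 0.5 = 0 (operand ≠ 0)
~Q: Gödel ¬ of 1 = 0 (operand ≠ 0)
(~S & ~Q) = min(0, 0) = 0
(Q -> P): 1 > 0.3, so result = 0.3
~(Q -> P): Gödel ¬ of 0.3 = 0 (operand ≠ 0)
~~(Q -> P): Gödel ¬ of 0 = 1 (operand is 0)
~P: Gödel ¬ of 0.3 = 0 (operand ≠ 0)
~~P: Gödel ¬ of 0 = 1 (operand is 0)
~P: Gödel ¬ of 0.3 = 0 (operand ≠ 0)
(S -> ~P): 0.5 > 0, so result = 0
(~~P -> (S -> ~P)): 1 > 0, so result = 0
(~~(Q -> P) | (~~P -> (S -> ~P))) = max(1, 0) = 1
(Q | Q) = max(1, 1) = 1
((~~(Q -> P) | (~~P -> (S -> ~P))) | (Q | Q)) = max(1, 1) = 1
((~S & ~Q) | ((~~(Q -> P) | (~~P -> (S -> ~P))) | (Q | Q))) = max(0, 1) = 1
~((~S & ~Q) | ((~~(Q -> P) | (~~P -> (S -> ~P))) | (Q | Q))): Gödel ¬ of 1 = 0 (operand ≠ 0)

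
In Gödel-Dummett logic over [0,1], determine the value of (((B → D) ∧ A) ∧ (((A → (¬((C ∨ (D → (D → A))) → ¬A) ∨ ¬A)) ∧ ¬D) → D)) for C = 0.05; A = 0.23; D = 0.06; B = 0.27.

(B → D): 0.27 > 0.06, so result = 0.06
((B → D) ∧ A) = min(0.06, 0.23) = 0.06
(D → A): 0.06 ≤ 0.23, so result = 1
(D → (D → A)): 0.06 ≤ 1, so result = 1
(C ∨ (D → (D → A))) = max(0.05, 1) = 1
¬A: Gödel ¬ of 0.23 = 0 (operand ≠ 0)
((C ∨ (D → (D → A))) → ¬A): 1 > 0, so result = 0
¬((C ∨ (D → (D → A))) → ¬A): Gödel ¬ of 0 = 1 (operand is 0)
¬A: Gödel ¬ of 0.23 = 0 (operand ≠ 0)
(¬((C ∨ (D → (D → A))) → ¬A) ∨ ¬A) = max(1, 0) = 1
(A → (¬((C ∨ (D → (D → A))) → ¬A) ∨ ¬A)): 0.23 ≤ 1, so result = 1
¬D: Gödel ¬ of 0.06 = 0 (operand ≠ 0)
((A → (¬((C ∨ (D → (D → A))) → ¬A) ∨ ¬A)) ∧ ¬D) = min(1, 0) = 0
(((A → (¬((C ∨ (D → (D → A))) → ¬A) ∨ ¬A)) ∧ ¬D) → D): 0 ≤ 0.06, so result = 1
(((B → D) ∧ A) ∧ (((A → (¬((C ∨ (D → (D → A))) → ¬A) ∨ ¬A)) ∧ ¬D) → D)) = min(0.06, 1) = 0.06

0.06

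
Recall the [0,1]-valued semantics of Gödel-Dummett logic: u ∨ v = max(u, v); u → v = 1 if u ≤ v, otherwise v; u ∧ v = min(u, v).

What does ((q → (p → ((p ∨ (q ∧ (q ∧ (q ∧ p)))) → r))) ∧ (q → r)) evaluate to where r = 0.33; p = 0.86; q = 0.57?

0.33

(q ∧ p) = min(0.57, 0.86) = 0.57
(q ∧ (q ∧ p)) = min(0.57, 0.57) = 0.57
(q ∧ (q ∧ (q ∧ p))) = min(0.57, 0.57) = 0.57
(p ∨ (q ∧ (q ∧ (q ∧ p)))) = max(0.86, 0.57) = 0.86
((p ∨ (q ∧ (q ∧ (q ∧ p)))) → r): 0.86 > 0.33, so result = 0.33
(p → ((p ∨ (q ∧ (q ∧ (q ∧ p)))) → r)): 0.86 > 0.33, so result = 0.33
(q → (p → ((p ∨ (q ∧ (q ∧ (q ∧ p)))) → r))): 0.57 > 0.33, so result = 0.33
(q → r): 0.57 > 0.33, so result = 0.33
((q → (p → ((p ∨ (q ∧ (q ∧ (q ∧ p)))) → r))) ∧ (q → r)) = min(0.33, 0.33) = 0.33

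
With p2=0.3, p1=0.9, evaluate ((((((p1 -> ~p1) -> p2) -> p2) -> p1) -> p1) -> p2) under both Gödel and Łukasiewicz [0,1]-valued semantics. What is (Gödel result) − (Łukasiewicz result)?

-0.10

Gödel evaluation:
  ~p1: Gödel ¬ of 0.9 = 0 (operand ≠ 0)
  (p1 -> ~p1): 0.9 > 0, so result = 0
  ((p1 -> ~p1) -> p2): 0 ≤ 0.3, so result = 1
  (((p1 -> ~p1) -> p2) -> p2): 1 > 0.3, so result = 0.3
  ((((p1 -> ~p1) -> p2) -> p2) -> p1): 0.3 ≤ 0.9, so result = 1
  (((((p1 -> ~p1) -> p2) -> p2) -> p1) -> p1): 1 > 0.9, so result = 0.9
  ((((((p1 -> ~p1) -> p2) -> p2) -> p1) -> p1) -> p2): 0.9 > 0.3, so result = 0.3
  Gödel value = 0.3
Łukasiewicz evaluation:
  ~p1: Łukasiewicz ¬ gives 1 − 0.9 = 0.1
  (p1 -> ~p1): min(1, 1 − 0.9 + 0.1) = 0.2
  ((p1 -> ~p1) -> p2): min(1, 1 − 0.2 + 0.3) = 1
  (((p1 -> ~p1) -> p2) -> p2): min(1, 1 − 1 + 0.3) = 0.3
  ((((p1 -> ~p1) -> p2) -> p2) -> p1): min(1, 1 − 0.3 + 0.9) = 1
  (((((p1 -> ~p1) -> p2) -> p2) -> p1) -> p1): min(1, 1 − 1 + 0.9) = 0.9
  ((((((p1 -> ~p1) -> p2) -> p2) -> p1) -> p1) -> p2): min(1, 1 − 0.9 + 0.3) = 0.4
  Łukasiewicz value = 0.4
Difference: 0.3 − 0.4 = -0.10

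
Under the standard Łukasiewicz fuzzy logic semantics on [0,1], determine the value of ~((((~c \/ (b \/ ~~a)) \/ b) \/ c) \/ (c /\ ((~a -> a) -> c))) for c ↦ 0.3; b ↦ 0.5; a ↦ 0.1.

~c: Łukasiewicz ¬ gives 1 − 0.3 = 0.7
~a: Łukasiewicz ¬ gives 1 − 0.1 = 0.9
~~a: Łukasiewicz ¬ gives 1 − 0.9 = 0.1
(b \/ ~~a) = max(0.5, 0.1) = 0.5
(~c \/ (b \/ ~~a)) = max(0.7, 0.5) = 0.7
((~c \/ (b \/ ~~a)) \/ b) = max(0.7, 0.5) = 0.7
(((~c \/ (b \/ ~~a)) \/ b) \/ c) = max(0.7, 0.3) = 0.7
~a: Łukasiewicz ¬ gives 1 − 0.1 = 0.9
(~a -> a): min(1, 1 − 0.9 + 0.1) = 0.2
((~a -> a) -> c): min(1, 1 − 0.2 + 0.3) = 1
(c /\ ((~a -> a) -> c)) = min(0.3, 1) = 0.3
((((~c \/ (b \/ ~~a)) \/ b) \/ c) \/ (c /\ ((~a -> a) -> c))) = max(0.7, 0.3) = 0.7
~((((~c \/ (b \/ ~~a)) \/ b) \/ c) \/ (c /\ ((~a -> a) -> c))): Łukasiewicz ¬ gives 1 − 0.7 = 0.3

0.30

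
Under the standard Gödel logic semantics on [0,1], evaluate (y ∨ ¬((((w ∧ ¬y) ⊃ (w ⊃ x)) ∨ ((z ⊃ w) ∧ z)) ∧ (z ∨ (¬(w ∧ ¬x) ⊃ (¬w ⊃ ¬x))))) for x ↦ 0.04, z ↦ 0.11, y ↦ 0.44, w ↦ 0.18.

0.44

¬y: Gödel ¬ of 0.44 = 0 (operand ≠ 0)
(w ∧ ¬y) = min(0.18, 0) = 0
(w ⊃ x): 0.18 > 0.04, so result = 0.04
((w ∧ ¬y) ⊃ (w ⊃ x)): 0 ≤ 0.04, so result = 1
(z ⊃ w): 0.11 ≤ 0.18, so result = 1
((z ⊃ w) ∧ z) = min(1, 0.11) = 0.11
(((w ∧ ¬y) ⊃ (w ⊃ x)) ∨ ((z ⊃ w) ∧ z)) = max(1, 0.11) = 1
¬x: Gödel ¬ of 0.04 = 0 (operand ≠ 0)
(w ∧ ¬x) = min(0.18, 0) = 0
¬(w ∧ ¬x): Gödel ¬ of 0 = 1 (operand is 0)
¬w: Gödel ¬ of 0.18 = 0 (operand ≠ 0)
¬x: Gödel ¬ of 0.04 = 0 (operand ≠ 0)
(¬w ⊃ ¬x): 0 ≤ 0, so result = 1
(¬(w ∧ ¬x) ⊃ (¬w ⊃ ¬x)): 1 ≤ 1, so result = 1
(z ∨ (¬(w ∧ ¬x) ⊃ (¬w ⊃ ¬x))) = max(0.11, 1) = 1
((((w ∧ ¬y) ⊃ (w ⊃ x)) ∨ ((z ⊃ w) ∧ z)) ∧ (z ∨ (¬(w ∧ ¬x) ⊃ (¬w ⊃ ¬x)))) = min(1, 1) = 1
¬((((w ∧ ¬y) ⊃ (w ⊃ x)) ∨ ((z ⊃ w) ∧ z)) ∧ (z ∨ (¬(w ∧ ¬x) ⊃ (¬w ⊃ ¬x)))): Gödel ¬ of 1 = 0 (operand ≠ 0)
(y ∨ ¬((((w ∧ ¬y) ⊃ (w ⊃ x)) ∨ ((z ⊃ w) ∧ z)) ∧ (z ∨ (¬(w ∧ ¬x) ⊃ (¬w ⊃ ¬x))))) = max(0.44, 0) = 0.44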